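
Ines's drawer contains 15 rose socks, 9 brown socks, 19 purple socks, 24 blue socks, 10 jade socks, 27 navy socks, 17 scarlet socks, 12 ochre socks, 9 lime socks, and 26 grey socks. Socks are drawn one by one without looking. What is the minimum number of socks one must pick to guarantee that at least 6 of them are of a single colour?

The 10 colours are the holes; the socks drawn are the pigeons.
To avoid 6 of any one colour, the worst case takes at most 5 of each colour.
That gives 5 + 5 + 5 + 5 + 5 + 5 + 5 + 5 + 5 + 5 = 50 socks with no colour reaching 6.
The next sock forces some colour to 6, so 50 + 1 = 51.

51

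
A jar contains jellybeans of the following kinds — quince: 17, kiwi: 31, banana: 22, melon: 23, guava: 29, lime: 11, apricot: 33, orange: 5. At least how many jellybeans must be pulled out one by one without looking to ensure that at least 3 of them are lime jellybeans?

163

In the worst case for collecting lime jellybeans, every non-lime jellybean comes out first.
There are 17 + 31 + 22 + 23 + 29 + 33 + 5 = 160 non-lime jellybeans altogether.
After those, each further jellybean must be lime, so 160 + 3 = 163 draws guarantee 3 lime jellybeans.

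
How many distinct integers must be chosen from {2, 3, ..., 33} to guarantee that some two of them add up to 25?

A set avoiding the sum 25 can contain at most one of each pair {x, 25−x}, plus the 10 elements whose complement lies outside the range.
The integers 13, …, 33 (21 of them) are such a set: any two sum to at least 13+14 = 27 > 25.
Pigeonhole: any 22nd integer completes one of the 11 pairs, so 22 choices force a sum of 25.

22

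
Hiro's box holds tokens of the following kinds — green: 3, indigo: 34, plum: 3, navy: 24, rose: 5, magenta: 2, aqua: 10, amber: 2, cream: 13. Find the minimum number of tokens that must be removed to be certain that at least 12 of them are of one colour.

By pigeonhole, the 9 colours are the holes; the tokens drawn are the pigeons.
To avoid 12 of any one colour, the worst case takes at most 11 of each colour, or every token of a colour that has fewer than 11.
That gives 3 + 11 + 3 + 11 + 5 + 2 + 10 + 2 + 11 = 58 tokens with no colour reaching 12.
The next token forces some colour to 12, so 58 + 1 = 59.

59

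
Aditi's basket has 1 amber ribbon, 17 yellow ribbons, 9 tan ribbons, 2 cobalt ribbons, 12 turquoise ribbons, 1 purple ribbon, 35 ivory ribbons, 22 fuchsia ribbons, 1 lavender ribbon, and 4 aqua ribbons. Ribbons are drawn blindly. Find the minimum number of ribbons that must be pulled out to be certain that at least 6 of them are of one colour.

An adversary could hand out at most 5 ribbons per colour (5 colours run out sooner): 1 + 5 + 5 + 2 + 5 + 1 + 5 + 5 + 1 + 4 = 34 ribbons and still no colour has 6.
Pigeonhole: one more ribbon lands in a colour already at 5, so 35 draws are enough and 34 are not.

35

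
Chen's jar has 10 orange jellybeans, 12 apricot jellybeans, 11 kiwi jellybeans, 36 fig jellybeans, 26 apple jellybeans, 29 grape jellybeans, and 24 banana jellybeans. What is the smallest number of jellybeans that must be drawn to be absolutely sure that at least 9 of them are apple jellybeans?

In the worst case for collecting apple jellybeans, every non-apple jellybean comes out first.
There are 10 + 12 + 11 + 36 + 29 + 24 = 122 non-apple jellybeans altogether.
After those, each further jellybean must be apple, so 122 + 9 = 131 draws guarantee 9 apple jellybeans.

131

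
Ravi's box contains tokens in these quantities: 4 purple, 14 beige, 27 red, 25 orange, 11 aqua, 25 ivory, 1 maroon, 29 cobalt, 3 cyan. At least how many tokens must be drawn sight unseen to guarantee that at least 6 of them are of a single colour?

39

Pigeonhole: put each drawn token into a box by colour. The largest draw with every box below 6 takes min(count, 5) from each colour; colours with fewer than 5 contribute all they have.
Σ min(cᵢ, 5) = 4 + 5 + 5 + 5 + 5 + 5 + 1 + 5 + 3 = 38.
Draw number 38 + 1 = 39 must push one box to 6.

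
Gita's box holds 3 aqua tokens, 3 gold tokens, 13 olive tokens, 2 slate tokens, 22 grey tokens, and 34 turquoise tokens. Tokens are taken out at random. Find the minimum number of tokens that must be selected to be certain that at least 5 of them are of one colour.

An adversary could hand out at most 4 tokens per colour (aqua, gold, slate run out sooner): 3 + 3 + 4 + 2 + 4 + 4 = 20 tokens and still no colour has 5.
One more token lands in a colour already at 4, so 21 draws are enough and 20 are not.

21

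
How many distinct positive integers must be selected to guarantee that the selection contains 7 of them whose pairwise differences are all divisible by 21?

Integers whose pairwise differences are multiples of 21 are exactly those sharing a remainder mod 21. By the pigeonhole principle, the 21 residue classes mod 21 are the pigeonholes.
With 126 integers one could put 6 in each residue class and have no class reach 7.
The 127th integer pushes some class to 7, so 21·6 + 1 = 127.

127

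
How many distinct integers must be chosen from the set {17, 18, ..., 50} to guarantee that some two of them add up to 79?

Two chosen integers sum to 79 exactly when both halves of some pair {x, 79−x} with 29 ≤ x ≤ 79−x ≤ 50 are chosen — 11 such pairs.
The remaining 12 elements (those with no distinct partner in range) can never complete a 79-sum, so the worst case takes all of them and one from each pair: 12 + 11 = 23.
By pigeonhole, the 24th integer has to be the second member of some pair, so 23 + 1 = 24.

24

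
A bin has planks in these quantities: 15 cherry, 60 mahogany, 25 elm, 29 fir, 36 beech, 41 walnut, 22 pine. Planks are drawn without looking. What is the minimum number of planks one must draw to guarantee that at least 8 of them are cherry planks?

In the worst case for collecting cherry planks, every non-cherry plank comes out first.
There are 60 + 25 + 29 + 36 + 41 + 22 = 213 non-cherry planks altogether.
After those, each further plank must be cherry, so 213 + 8 = 221 draws guarantee 8 cherry planks.

221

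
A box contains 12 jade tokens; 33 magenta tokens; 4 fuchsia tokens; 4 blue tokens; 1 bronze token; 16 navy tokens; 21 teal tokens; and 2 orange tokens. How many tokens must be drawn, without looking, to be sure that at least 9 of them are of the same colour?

44

By the pigeonhole principle, the 8 colours are the holes; the tokens drawn are the pigeons.
To avoid 9 of any one colour, the worst case takes at most 8 of each colour, or every token of a colour that has fewer than 8.
That gives 8 + 8 + 4 + 4 + 1 + 8 + 8 + 2 = 43 tokens with no colour reaching 9.
The next token forces some colour to 9, so 43 + 1 = 44.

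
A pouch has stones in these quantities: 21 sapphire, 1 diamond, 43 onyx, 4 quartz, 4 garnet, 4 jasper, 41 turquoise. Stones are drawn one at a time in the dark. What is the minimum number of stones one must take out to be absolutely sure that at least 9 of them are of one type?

By pigeonhole, put each drawn stone into a box by type. The largest draw with every box below 9 takes min(count, 8) from each type; types with fewer than 8 contribute all they have.
Σ min(cᵢ, 8) = 8 + 1 + 8 + 4 + 4 + 4 + 8 = 37.
Draw number 37 + 1 = 38 must push one box to 9.

38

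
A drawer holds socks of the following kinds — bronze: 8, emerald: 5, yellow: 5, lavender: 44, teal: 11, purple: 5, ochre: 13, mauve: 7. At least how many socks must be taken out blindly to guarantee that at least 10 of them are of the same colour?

An adversary could hand out at most 9 socks per colour (5 colours run out sooner): 8 + 5 + 5 + 9 + 9 + 5 + 9 + 7 = 57 socks and still no colour has 10.
One more sock lands in a colour already at 9, so 58 draws are enough and 57 are not.

58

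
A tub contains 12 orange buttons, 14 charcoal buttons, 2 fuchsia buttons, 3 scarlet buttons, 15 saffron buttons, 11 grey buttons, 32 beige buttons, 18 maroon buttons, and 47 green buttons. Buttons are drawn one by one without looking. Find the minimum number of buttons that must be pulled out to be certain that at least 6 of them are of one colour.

41

Put each drawn button into a box by colour. The largest draw with every box below 6 takes min(count, 5) from each colour; colours with fewer than 5 contribute all they have.
Σ min(cᵢ, 5) = 5 + 5 + 2 + 3 + 5 + 5 + 5 + 5 + 5 = 40.
Draw number 40 + 1 = 41 must push one box to 6.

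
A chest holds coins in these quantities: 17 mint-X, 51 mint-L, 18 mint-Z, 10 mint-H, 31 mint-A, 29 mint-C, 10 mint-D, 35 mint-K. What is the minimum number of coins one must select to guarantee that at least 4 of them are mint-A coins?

In the worst case for collecting mint-A coins, every non-mint-A coin comes out first.
There are 17 + 51 + 18 + 10 + 29 + 10 + 35 = 170 non-mint-A coins altogether.
After those, each further coin must be mint-A, so 170 + 4 = 174 draws guarantee 4 mint-A coins.

174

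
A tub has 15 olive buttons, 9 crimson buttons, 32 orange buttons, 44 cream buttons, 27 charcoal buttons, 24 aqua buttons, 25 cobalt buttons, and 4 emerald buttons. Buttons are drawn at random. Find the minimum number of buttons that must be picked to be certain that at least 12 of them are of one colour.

An adversary could hand out at most 11 buttons per colour (crimson, emerald run out sooner): 11 + 9 + 11 + 11 + 11 + 11 + 11 + 4 = 79 buttons and still no colour has 12.
One more button lands in a colour already at 11, so 80 draws are enough and 79 are not.

80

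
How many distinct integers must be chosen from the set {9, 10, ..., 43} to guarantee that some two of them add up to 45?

22

Group the elements by complementary pair {x, 45−x}: {9,36}, {10,35}, {11,34}, …, giving 14 two-element pairs and 7 integers whose partner 45−x falls outside [9,43].
Treating each of those 21 groups as a pigeonhole, one can pick one integer per group — 21 integers — with no two summing to 45.
The 22nd integer lands in an occupied pair, forcing a sum of 45.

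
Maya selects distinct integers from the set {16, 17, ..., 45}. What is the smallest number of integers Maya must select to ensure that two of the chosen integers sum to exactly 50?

22

A set avoiding the sum 50 can contain at most one of each pair {x, 50−x}, plus the 12 elements whose complement lies outside the range or equal to its own complement.
The integers 25, …, 45 (21 of them) are such a set: any two sum to at least 25+26 = 51 > 50.
Any 22nd integer completes one of the 9 pairs, so 22 choices force a sum of 50.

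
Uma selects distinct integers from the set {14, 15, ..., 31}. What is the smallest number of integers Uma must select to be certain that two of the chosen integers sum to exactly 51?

13

Two chosen integers sum to 51 exactly when both halves of some pair {x, 51−x} with 20 ≤ x ≤ 51−x ≤ 31 are chosen — 6 such pairs.
The remaining 6 elements (those with no distinct partner in range) can never complete a 51-sum, so the worst case takes all of them and one from each pair: 6 + 6 = 12.
By pigeonhole, the 13th integer has to be the second member of some pair, so 12 + 1 = 13.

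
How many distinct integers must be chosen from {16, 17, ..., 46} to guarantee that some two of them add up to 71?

Group the elements by complementary pair {x, 71−x}: {25,46}, {26,45}, {27,44}, …, giving 11 two-element pairs and 9 integers whose partner 71−x falls outside [16,46].
By pigeonhole, treating each of those 20 groups as a pigeonhole, one can pick one integer per group — 20 integers — with no two summing to 71.
The 21st integer lands in an occupied pair, forcing a sum of 71.

21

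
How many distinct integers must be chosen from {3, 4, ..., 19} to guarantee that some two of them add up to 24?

Group the elements by complementary pair {x, 24−x}: {5,19}, {6,18}, {7,17}, …, giving 7 two-element pairs, the single value 12 (it cannot pair with itself since the integers are distinct), and 2 integers whose partner 24−x falls outside [3,19].
Treating each of those 10 groups as a pigeonhole, one can pick one integer per group — 10 integers — with no two summing to 24.
The 11th integer lands in an occupied pair, forcing a sum of 24.

11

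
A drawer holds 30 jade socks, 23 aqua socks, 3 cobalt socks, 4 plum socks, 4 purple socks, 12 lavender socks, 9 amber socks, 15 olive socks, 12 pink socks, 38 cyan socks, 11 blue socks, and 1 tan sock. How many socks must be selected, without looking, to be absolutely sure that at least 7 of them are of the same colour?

An adversary could hand out at most 6 socks per colour (4 colours run out sooner): 6 + 6 + 3 + 4 + 4 + 6 + 6 + 6 + 6 + 6 + 6 + 1 = 60 socks and still no colour has 7.
One more sock lands in a colour already at 6, so 61 draws are enough and 60 are not.

61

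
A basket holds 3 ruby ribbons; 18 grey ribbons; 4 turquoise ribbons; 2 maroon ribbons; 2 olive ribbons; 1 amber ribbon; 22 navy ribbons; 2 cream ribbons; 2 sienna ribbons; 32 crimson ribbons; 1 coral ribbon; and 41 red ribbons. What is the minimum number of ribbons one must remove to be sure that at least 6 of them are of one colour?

An adversary could hand out at most 5 ribbons per colour (8 colours run out sooner): 3 + 5 + 4 + 2 + 2 + 1 + 5 + 2 + 2 + 5 + 1 + 5 = 37 ribbons and still no colour has 6.
One more ribbon lands in a colour already at 5, so 38 draws are enough and 37 are not.

38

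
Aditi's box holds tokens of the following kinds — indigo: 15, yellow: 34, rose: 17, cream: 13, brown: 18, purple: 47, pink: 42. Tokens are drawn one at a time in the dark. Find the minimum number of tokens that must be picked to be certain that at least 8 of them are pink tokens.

In the worst case for collecting pink tokens, every non-pink token comes out first.
There are 15 + 34 + 17 + 13 + 18 + 47 = 144 non-pink tokens altogether.
After those, each further token must be pink, so 144 + 8 = 152 draws guarantee 8 pink tokens.

152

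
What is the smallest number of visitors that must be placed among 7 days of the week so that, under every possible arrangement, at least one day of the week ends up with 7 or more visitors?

With 42 visitors one could put exactly 6 in each of the 7 days of the week, and no day of the week would reach 7.
By the pigeonhole principle, one more visitor must land in a day of the week that already has 6, giving it 7.
So 7 × 6 + 1 = 43 visitors are required.

43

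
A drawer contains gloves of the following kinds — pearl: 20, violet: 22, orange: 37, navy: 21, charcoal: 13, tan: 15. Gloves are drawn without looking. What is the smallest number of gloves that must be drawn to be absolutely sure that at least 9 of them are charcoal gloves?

124

In the worst case for collecting charcoal gloves, every non-charcoal glove comes out first.
There are 20 + 22 + 37 + 21 + 15 = 115 non-charcoal gloves altogether.
After those, each further glove must be charcoal, so 115 + 9 = 124 draws guarantee 9 charcoal gloves.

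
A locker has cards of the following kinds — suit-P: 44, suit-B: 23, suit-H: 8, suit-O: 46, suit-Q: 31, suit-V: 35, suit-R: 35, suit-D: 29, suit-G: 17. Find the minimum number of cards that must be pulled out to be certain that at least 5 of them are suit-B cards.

250

In the worst case for collecting suit-B cards, every non-suit-B card comes out first.
There are 44 + 8 + 46 + 31 + 35 + 35 + 29 + 17 = 245 non-suit-B cards altogether.
After those, each further card must be suit-B, so 245 + 5 = 250 draws guarantee 5 suit-B cards.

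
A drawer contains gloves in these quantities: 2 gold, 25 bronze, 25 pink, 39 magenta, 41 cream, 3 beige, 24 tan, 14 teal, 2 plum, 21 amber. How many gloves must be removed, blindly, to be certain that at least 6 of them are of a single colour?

43

The 10 colours are the holes; the gloves drawn are the pigeons.
To avoid 6 of any one colour, the worst case takes at most 5 of each colour, or every glove of a colour that has fewer than 5.
That gives 2 + 5 + 5 + 5 + 5 + 3 + 5 + 5 + 2 + 5 = 42 gloves with no colour reaching 6.
The next glove forces some colour to 6, so 42 + 1 = 43.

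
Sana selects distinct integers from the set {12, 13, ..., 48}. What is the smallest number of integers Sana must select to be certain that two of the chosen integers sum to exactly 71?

25

Two chosen integers sum to 71 exactly when both halves of some pair {x, 71−x} with 23 ≤ x ≤ 71−x ≤ 48 are chosen — 13 such pairs.
The remaining 11 elements (those with no distinct partner in range) can never complete a 71-sum, so the worst case takes all of them and one from each pair: 11 + 13 = 24.
The 25th integer has to be the second member of some pair, so 24 + 1 = 25.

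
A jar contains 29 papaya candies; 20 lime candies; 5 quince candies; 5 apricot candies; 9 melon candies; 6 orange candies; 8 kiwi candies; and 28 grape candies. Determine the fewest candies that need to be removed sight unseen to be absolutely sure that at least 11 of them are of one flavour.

An adversary could hand out at most 10 candies per flavour (5 flavours run out sooner): 10 + 10 + 5 + 5 + 9 + 6 + 8 + 10 = 63 candies and still no flavour has 11.
By the pigeonhole principle, one more candy lands in a flavour already at 10, so 64 draws are enough and 63 are not.

64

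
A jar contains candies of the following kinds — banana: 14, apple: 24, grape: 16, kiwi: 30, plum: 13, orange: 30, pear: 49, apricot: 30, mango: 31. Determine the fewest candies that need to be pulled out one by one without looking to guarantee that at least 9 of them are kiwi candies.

In the worst case for collecting kiwi candies, every non-kiwi candy comes out first.
There are 14 + 24 + 16 + 13 + 30 + 49 + 30 + 31 = 207 non-kiwi candies altogether.
After those, each further candy must be kiwi, so 207 + 9 = 216 draws guarantee 9 kiwi candies.

216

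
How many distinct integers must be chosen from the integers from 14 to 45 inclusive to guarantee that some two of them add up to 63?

19

Two chosen integers sum to 63 exactly when both halves of some pair {x, 63−x} with 18 ≤ x ≤ 63−x ≤ 45 are chosen — 14 such pairs.
The remaining 4 elements (those with no distinct partner in range) can never complete a 63-sum, so the worst case takes all of them and one from each pair: 4 + 14 = 18.
Pigeonhole: the 19th integer has to be the second member of some pair, so 18 + 1 = 19.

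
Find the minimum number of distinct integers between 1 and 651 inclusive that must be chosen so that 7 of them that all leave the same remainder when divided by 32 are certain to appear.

By pigeonhole, the 32 residue classes mod 32 are the pigeonholes.
With 192 integers one could put 6 in each residue class and have no class reach 7.
The 193rd integer pushes some class to 7, so 32·6 + 1 = 193.

193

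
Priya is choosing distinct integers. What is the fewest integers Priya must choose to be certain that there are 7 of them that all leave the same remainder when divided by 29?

175

By the pigeonhole principle, the 29 residue classes mod 29 are the pigeonholes.
With 174 integers one could put 6 in each residue class and have no class reach 7.
The 175th integer pushes some class to 7, so 29·6 + 1 = 175.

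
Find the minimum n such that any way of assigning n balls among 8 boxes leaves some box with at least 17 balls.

With 128 balls one could put exactly 16 in each of the 8 boxes, and no box would reach 17.
One more ball must land in a box that already has 16, giving it 17.
So 8 × 16 + 1 = 129 balls are required.

129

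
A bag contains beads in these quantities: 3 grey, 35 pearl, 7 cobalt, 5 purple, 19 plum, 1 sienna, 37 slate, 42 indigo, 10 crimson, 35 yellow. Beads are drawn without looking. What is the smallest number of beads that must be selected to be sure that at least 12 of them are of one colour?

The 10 colours are the holes; the beads drawn are the pigeons.
To avoid 12 of any one colour, the worst case takes at most 11 of each colour, or every bead of a colour that has fewer than 11.
That gives 3 + 11 + 7 + 5 + 11 + 1 + 11 + 11 + 10 + 11 = 81 beads with no colour reaching 12.
The next bead forces some colour to 12, so 81 + 1 = 82.

82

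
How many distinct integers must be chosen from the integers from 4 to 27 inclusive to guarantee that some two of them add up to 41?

Group the elements by complementary pair {x, 41−x}: {14,27}, {15,26}, {16,25}, …, giving 7 two-element pairs and 10 integers whose partner 41−x falls outside [4,27].
By the pigeonhole principle, treating each of those 17 groups as a pigeonhole, one can pick one integer per group — 17 integers — with no two summing to 41.
The 18th integer lands in an occupied pair, forcing a sum of 41.

18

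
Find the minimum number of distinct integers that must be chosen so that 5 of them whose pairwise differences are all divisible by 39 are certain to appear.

Integers whose pairwise differences are multiples of 39 are exactly those sharing a remainder mod 39. By the pigeonhole principle, the 39 residue classes mod 39 are the pigeonholes.
With 156 integers one could put 4 in each residue class and have no class reach 5.
The 157th integer pushes some class to 5, so 39·4 + 1 = 157.

157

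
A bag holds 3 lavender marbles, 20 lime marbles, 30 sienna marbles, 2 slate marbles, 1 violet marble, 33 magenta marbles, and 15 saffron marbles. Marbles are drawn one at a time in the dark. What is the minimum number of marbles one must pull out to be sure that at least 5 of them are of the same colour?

Pigeonhole: the 7 colours are the holes; the marbles drawn are the pigeons.
To avoid 5 of any one colour, the worst case takes at most 4 of each colour, or every marble of a colour that has fewer than 4.
That gives 3 + 4 + 4 + 2 + 1 + 4 + 4 = 22 marbles with no colour reaching 5.
The next marble forces some colour to 5, so 22 + 1 = 23.

23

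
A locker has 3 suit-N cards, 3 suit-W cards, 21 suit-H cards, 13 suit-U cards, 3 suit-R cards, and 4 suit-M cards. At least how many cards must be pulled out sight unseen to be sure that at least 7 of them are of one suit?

An adversary could hand out at most 6 cards per suit (4 suits run out sooner): 3 + 3 + 6 + 6 + 3 + 4 = 25 cards and still no suit has 7.
By pigeonhole, one more card lands in a suit already at 6, so 26 draws are enough and 25 are not.

26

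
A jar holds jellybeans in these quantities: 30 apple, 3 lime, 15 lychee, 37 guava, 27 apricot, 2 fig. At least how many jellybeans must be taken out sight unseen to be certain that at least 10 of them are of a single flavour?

An adversary could hand out at most 9 jellybeans per flavour (lime, fig run out sooner): 9 + 3 + 9 + 9 + 9 + 2 = 41 jellybeans and still no flavour has 10.
One more jellybean lands in a flavour already at 9, so 42 draws are enough and 41 are not.

42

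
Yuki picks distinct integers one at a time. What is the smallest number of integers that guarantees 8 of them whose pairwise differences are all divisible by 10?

Integers whose pairwise differences are multiples of 10 are exactly those sharing a remainder mod 10. By pigeonhole, the 10 residue classes mod 10 are the pigeonholes.
With 70 integers one could put 7 in each residue class and have no class reach 8.
The 71st integer pushes some class to 8, so 10·7 + 1 = 71.

71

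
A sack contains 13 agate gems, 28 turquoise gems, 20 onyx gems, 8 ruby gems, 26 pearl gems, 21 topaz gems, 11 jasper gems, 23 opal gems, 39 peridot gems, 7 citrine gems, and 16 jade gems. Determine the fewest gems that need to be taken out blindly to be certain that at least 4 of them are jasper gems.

In the worst case for collecting jasper gems, every non-jasper gem comes out first.
There are 13 + 28 + 20 + 8 + 26 + 21 + 23 + 39 + 7 + 16 = 201 non-jasper gems altogether.
After those, each further gem must be jasper, so 201 + 4 = 205 draws guarantee 4 jasper gems.

205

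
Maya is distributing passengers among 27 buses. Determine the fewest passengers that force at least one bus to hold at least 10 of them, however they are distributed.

244

With 243 passengers one could put exactly 9 in each of the 27 buses, and no bus would reach 10.
One more passenger must land in a bus that already has 9, giving it 10.
So 27 × 9 + 1 = 244 passengers are required.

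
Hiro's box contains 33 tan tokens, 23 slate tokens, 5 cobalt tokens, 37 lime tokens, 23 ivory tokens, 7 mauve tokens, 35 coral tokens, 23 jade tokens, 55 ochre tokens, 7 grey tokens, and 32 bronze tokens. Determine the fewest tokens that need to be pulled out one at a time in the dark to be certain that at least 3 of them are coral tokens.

248

In the worst case for collecting coral tokens, every non-coral token comes out first.
There are 33 + 23 + 5 + 37 + 23 + 7 + 23 + 55 + 7 + 32 = 245 non-coral tokens altogether.
After those, each further token must be coral, so 245 + 3 = 248 draws guarantee 3 coral tokens.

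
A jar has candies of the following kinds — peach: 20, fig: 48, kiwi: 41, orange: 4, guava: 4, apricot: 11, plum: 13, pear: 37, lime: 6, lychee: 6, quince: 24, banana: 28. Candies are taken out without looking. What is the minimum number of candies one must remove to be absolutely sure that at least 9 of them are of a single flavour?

85

An adversary could hand out at most 8 candies per flavour (4 flavours run out sooner): 8 + 8 + 8 + 4 + 4 + 8 + 8 + 8 + 6 + 6 + 8 + 8 = 84 candies and still no flavour has 9.
One more candy lands in a flavour already at 8, so 85 draws are enough and 84 are not.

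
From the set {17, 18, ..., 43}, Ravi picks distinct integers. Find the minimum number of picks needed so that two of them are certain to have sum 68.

Group the elements by complementary pair {x, 68−x}: {25,43}, {26,42}, {27,41}, …, giving 9 two-element pairs, the single value 34 (it cannot pair with itself since the integers are distinct), and 8 integers whose partner 68−x falls outside [17,43].
By the pigeonhole principle, treating each of those 18 groups as a pigeonhole, one can pick one integer per group — 18 integers — with no two summing to 68.
The 19th integer lands in an occupied pair, forcing a sum of 68.

19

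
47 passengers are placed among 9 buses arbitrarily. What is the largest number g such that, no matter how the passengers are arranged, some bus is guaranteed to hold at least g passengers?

By the pigeonhole principle, the 9 buses are the holes and the 47 passengers are the pigeons.
If every bus held at most 5 passengers, the total would be at most 9 × 5 = 45, which is less than 47.
So some bus holds at least ⌈47/9⌉ = 6 passengers.

6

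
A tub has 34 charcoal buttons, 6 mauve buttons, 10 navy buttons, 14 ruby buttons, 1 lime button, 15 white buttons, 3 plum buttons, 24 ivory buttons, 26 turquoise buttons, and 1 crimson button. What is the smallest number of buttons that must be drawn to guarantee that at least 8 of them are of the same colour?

The 10 colours are the holes; the buttons drawn are the pigeons.
To avoid 8 of any one colour, the worst case takes at most 7 of each colour, or every button of a colour that has fewer than 7.
That gives 7 + 6 + 7 + 7 + 1 + 7 + 3 + 7 + 7 + 1 = 53 buttons with no colour reaching 8.
The next button forces some colour to 8, so 53 + 1 = 54.

54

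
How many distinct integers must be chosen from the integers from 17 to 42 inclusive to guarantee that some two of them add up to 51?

18

Two chosen integers sum to 51 exactly when both halves of some pair {x, 51−x} with 17 ≤ x ≤ 51−x ≤ 34 are chosen — 9 such pairs.
The remaining 8 elements (those with no distinct partner in range) can never complete a 51-sum, so the worst case takes all of them and one from each pair: 8 + 9 = 17.
By the pigeonhole principle, the 18th integer has to be the second member of some pair, so 17 + 1 = 18.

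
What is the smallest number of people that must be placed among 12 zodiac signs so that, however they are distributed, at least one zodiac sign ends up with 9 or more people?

97

With 96 people one could put exactly 8 in each of the 12 zodiac signs, and no zodiac sign would reach 9.
One more person must land in a zodiac sign that already has 8, giving it 9.
So 12 × 8 + 1 = 97 people are required.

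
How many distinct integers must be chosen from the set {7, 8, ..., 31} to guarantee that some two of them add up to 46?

18

A set avoiding the sum 46 can contain at most one of each pair {x, 46−x}, plus the 9 elements whose complement lies outside the range or equal to its own complement.
The integers 7, …, 23 (17 of them) are such a set: any two sum to at least 7+8 = 15 and at most 22+23 = 45 < 46.
By the pigeonhole principle, any 18th integer completes one of the 8 pairs, so 18 choices force a sum of 46.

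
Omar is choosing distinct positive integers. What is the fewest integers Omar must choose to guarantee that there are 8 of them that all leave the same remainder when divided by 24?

The 24 residue classes mod 24 are the pigeonholes.
With 168 integers one could put 7 in each residue class and have no class reach 8.
The 169th integer pushes some class to 8, so 24·7 + 1 = 169.

169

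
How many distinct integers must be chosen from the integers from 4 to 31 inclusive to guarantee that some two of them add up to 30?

18

Two chosen integers sum to 30 exactly when both halves of some pair {x, 30−x} with 4 ≤ x ≤ 30−x ≤ 26 are chosen — 11 such pairs.
The remaining 6 elements (those with no distinct partner in range) can never complete a 30-sum, so the worst case takes all of them and one from each pair: 6 + 11 = 17.
The 18th integer has to be the second member of some pair, so 17 + 1 = 18.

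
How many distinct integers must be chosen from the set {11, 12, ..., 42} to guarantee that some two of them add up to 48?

20

A set avoiding the sum 48 can contain at most one of each pair {x, 48−x}, plus the 6 elements whose complement lies outside the range or equal to its own complement.
The integers 24, …, 42 (19 of them) are such a set: any two sum to at least 24+25 = 49 > 48.
Any 20th integer completes one of the 13 pairs, so 20 choices force a sum of 48.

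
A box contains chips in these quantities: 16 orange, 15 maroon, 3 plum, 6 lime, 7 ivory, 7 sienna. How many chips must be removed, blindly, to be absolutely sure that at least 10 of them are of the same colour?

42

The 6 colours are the holes; the chips drawn are the pigeons.
To avoid 10 of any one colour, the worst case takes at most 9 of each colour, or every chip of a colour that has fewer than 9.
That gives 9 + 9 + 3 + 6 + 7 + 7 = 41 chips with no colour reaching 10.
The next chip forces some colour to 10, so 41 + 1 = 42.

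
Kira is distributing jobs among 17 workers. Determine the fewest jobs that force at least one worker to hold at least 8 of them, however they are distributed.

120

With 119 jobs one could put exactly 7 in each of the 17 workers, and no worker would reach 8.
One more job must land in a worker that already has 7, giving it 8.
So 17 × 7 + 1 = 120 jobs are required.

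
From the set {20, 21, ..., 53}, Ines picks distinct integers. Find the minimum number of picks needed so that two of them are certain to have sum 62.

24

Group the elements by complementary pair {x, 62−x}: {20,42}, {21,41}, {22,40}, …, giving 11 two-element pairs, the single value 31 (it cannot pair with itself since the integers are distinct), and 11 integers whose partner 62−x falls outside [20,53].
Treating each of those 23 groups as a pigeonhole, one can pick one integer per group — 23 integers — with no two summing to 62.
The 24th integer lands in an occupied pair, forcing a sum of 62.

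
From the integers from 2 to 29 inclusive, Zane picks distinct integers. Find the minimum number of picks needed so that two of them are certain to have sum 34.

A set avoiding the sum 34 can contain at most one of each pair {x, 34−x}, plus the 4 elements whose complement lies outside the range or equal to its own complement.
The integers 2, …, 17 (16 of them) are such a set: any two sum to at least 2+3 = 5 and at most 16+17 = 33 < 34.
Pigeonhole: any 17th integer completes one of the 12 pairs, so 17 choices force a sum of 34.

17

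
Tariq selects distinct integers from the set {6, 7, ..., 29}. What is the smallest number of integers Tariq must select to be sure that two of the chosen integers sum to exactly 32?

15

A set avoiding the sum 32 can contain at most one of each pair {x, 32−x}, plus the 4 elements whose complement lies outside the range or equal to its own complement.
The integers 16, …, 29 (14 of them) are such a set: any two sum to at least 16+17 = 33 > 32.
Any 15th integer completes one of the 10 pairs, so 15 choices force a sum of 32.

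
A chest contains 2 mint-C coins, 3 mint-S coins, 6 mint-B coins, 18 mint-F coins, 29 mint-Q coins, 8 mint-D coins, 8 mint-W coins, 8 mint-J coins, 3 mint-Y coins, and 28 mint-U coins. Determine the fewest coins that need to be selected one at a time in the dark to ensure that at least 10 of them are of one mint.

The 10 mints are the holes; the coins drawn are the pigeons.
To avoid 10 of any one mint, the worst case takes at most 9 of each mint, or every coin of a mint that has fewer than 9.
That gives 2 + 3 + 6 + 9 + 9 + 8 + 8 + 8 + 3 + 9 = 65 coins with no mint reaching 10.
The next coin forces some mint to 10, so 65 + 1 = 66.

66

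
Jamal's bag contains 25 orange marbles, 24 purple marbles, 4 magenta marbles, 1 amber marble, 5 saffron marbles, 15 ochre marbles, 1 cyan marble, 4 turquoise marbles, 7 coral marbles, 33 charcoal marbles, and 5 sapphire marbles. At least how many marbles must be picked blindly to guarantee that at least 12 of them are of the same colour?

Pigeonhole: the 11 colours are the holes; the marbles drawn are the pigeons.
To avoid 12 of any one colour, the worst case takes at most 11 of each colour, or every marble of a colour that has fewer than 11.
That gives 11 + 11 + 4 + 1 + 5 + 11 + 1 + 4 + 7 + 11 + 5 = 71 marbles with no colour reaching 12.
The next marble forces some colour to 12, so 71 + 1 = 72.

72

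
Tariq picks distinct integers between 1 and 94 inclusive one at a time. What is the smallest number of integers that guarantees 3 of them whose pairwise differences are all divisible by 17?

Integers whose pairwise differences are multiples of 17 are exactly those sharing a remainder mod 17. Pigeonhole: the 17 residue classes mod 17 are the pigeonholes.
With 34 integers one could put 2 in each residue class and have no class reach 3.
The 35th integer pushes some class to 3, so 17·2 + 1 = 35.

35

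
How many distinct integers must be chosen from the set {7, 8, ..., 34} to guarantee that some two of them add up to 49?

Group the elements by complementary pair {x, 49−x}: {15,34}, {16,33}, {17,32}, …, giving 10 two-element pairs and 8 integers whose partner 49−x falls outside [7,34].
By the pigeonhole principle, treating each of those 18 groups as a pigeonhole, one can pick one integer per group — 18 integers — with no two summing to 49.
The 19th integer lands in an occupied pair, forcing a sum of 49.

19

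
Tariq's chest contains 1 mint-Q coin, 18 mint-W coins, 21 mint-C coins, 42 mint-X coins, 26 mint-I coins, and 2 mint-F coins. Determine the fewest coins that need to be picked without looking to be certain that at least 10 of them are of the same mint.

The 6 mints are the holes; the coins drawn are the pigeons.
To avoid 10 of any one mint, the worst case takes at most 9 of each mint, or every coin of a mint that has fewer than 9.
That gives 1 + 9 + 9 + 9 + 9 + 2 = 39 coins with no mint reaching 10.
The next coin forces some mint to 10, so 39 + 1 = 40.

40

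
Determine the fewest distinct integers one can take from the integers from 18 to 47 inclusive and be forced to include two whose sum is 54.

A set avoiding the sum 54 can contain at most one of each pair {x, 54−x}, plus the 12 elements whose complement lies outside the range or equal to its own complement.
The integers 27, …, 47 (21 of them) are such a set: any two sum to at least 27+28 = 55 > 54.
By pigeonhole, any 22nd integer completes one of the 9 pairs, so 22 choices force a sum of 54.

22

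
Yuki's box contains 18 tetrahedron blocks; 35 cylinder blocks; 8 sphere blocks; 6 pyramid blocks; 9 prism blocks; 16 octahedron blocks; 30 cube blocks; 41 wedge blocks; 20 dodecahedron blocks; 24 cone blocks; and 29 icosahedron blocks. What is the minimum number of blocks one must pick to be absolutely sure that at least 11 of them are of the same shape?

Put each drawn block into a box by shape. The largest draw with every box below 11 takes min(count, 10) from each shape; shapes with fewer than 10 contribute all they have.
Σ min(cᵢ, 10) = 10 + 10 + 8 + 6 + 9 + 10 + 10 + 10 + 10 + 10 + 10 = 103.
Draw number 103 + 1 = 104 must push one box to 11.

104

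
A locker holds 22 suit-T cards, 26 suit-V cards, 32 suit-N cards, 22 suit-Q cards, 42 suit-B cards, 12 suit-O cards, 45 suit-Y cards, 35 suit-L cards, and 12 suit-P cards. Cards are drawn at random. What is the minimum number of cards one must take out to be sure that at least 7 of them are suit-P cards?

243

In the worst case for collecting suit-P cards, every non-suit-P card comes out first.
There are 22 + 26 + 32 + 22 + 42 + 12 + 45 + 35 = 236 non-suit-P cards altogether.
After those, each further card must be suit-P, so 236 + 7 = 243 draws guarantee 7 suit-P cards.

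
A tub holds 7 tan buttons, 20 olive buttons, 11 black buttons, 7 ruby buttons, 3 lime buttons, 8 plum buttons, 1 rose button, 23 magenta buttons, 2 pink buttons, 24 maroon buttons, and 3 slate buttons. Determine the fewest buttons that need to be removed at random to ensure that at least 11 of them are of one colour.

Put each drawn button into a box by colour. The largest draw with every box below 11 takes min(count, 10) from each colour; colours with fewer than 10 contribute all they have.
Σ min(cᵢ, 10) = 7 + 10 + 10 + 7 + 3 + 8 + 1 + 10 + 2 + 10 + 3 = 71.
Draw number 71 + 1 = 72 must push one box to 11.

72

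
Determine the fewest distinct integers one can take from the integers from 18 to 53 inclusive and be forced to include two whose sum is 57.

Two chosen integers sum to 57 exactly when both halves of some pair {x, 57−x} with 18 ≤ x ≤ 57−x ≤ 39 are chosen — 11 such pairs.
The remaining 14 elements (those with no distinct partner in range) can never complete a 57-sum, so the worst case takes all of them and one from each pair: 14 + 11 = 25.
Pigeonhole: the 26th integer has to be the second member of some pair, so 25 + 1 = 26.

26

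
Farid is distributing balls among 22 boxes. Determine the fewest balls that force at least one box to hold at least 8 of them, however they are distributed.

155

With 154 balls one could put exactly 7 in each of the 22 boxes, and no box would reach 8.
By the pigeonhole principle, one more ball must land in a box that already has 7, giving it 8.
So 22 × 7 + 1 = 155 balls are required.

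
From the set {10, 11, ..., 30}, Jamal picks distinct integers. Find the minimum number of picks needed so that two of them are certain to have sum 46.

15

Two chosen integers sum to 46 exactly when both halves of some pair {x, 46−x} with 16 ≤ x ≤ 46−x ≤ 30 are chosen — 7 such pairs.
The remaining 7 elements (those with no distinct partner in range) can never complete a 46-sum, so the worst case takes all of them and one from each pair: 7 + 7 = 14.
The 15th integer has to be the second member of some pair, so 14 + 1 = 15.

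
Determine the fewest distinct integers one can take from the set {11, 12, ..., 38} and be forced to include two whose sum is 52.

A set avoiding the sum 52 can contain at most one of each pair {x, 52−x}, plus the 4 elements whose complement lies outside the range or equal to its own complement.
The integers 11, …, 26 (16 of them) are such a set: any two sum to at least 11+12 = 23 and at most 25+26 = 51 < 52.
Any 17th integer completes one of the 12 pairs, so 17 choices force a sum of 52.

17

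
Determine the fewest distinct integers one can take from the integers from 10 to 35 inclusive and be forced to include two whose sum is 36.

A set avoiding the sum 36 can contain at most one of each pair {x, 36−x}, plus the 10 elements whose complement lies outside the range or equal to its own complement.
The integers 18, …, 35 (18 of them) are such a set: any two sum to at least 18+19 = 37 > 36.
Any 19th integer completes one of the 8 pairs, so 19 choices force a sum of 36.

19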